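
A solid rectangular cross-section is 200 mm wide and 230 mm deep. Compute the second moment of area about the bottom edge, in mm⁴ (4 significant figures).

I_base ≈ 8.111 × 10⁸ mm⁴

The section: 200 × 230, A = 46 000 mm², y = 115 mm, Ī = 202 783 333 mm⁴.
Transfer it to the base of the section using Ī + A·d² with d = y − 0:
  the section: d = 115 mm → contributes +811 133 333 mm⁴
Total I = 811 133 333 mm⁴.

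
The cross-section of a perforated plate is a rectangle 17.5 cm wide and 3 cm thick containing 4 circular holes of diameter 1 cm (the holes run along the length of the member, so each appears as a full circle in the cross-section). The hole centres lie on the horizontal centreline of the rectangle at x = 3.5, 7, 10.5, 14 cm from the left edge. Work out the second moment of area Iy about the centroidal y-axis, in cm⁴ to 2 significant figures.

Iy ≈ 1300 cm⁴

Break the section into simple shapes (no overlaps), measuring from the bottom-left corner of the bounding box.
Plate: 17.5 × 3, A = 52.5 cm², x = 8.75 cm, Ī = 1 340 cm⁴.
Hole 1 (subtracted): ⌀1, A = 0.7854 cm², x = 3.5 cm, Ī = 0.04909 cm⁴.
Hole 2 (subtracted): ⌀1, A = 0.7854 cm², x = 7 cm, Ī = 0.04909 cm⁴.
Hole 3 (subtracted): ⌀1, A = 0.7854 cm², x = 10.5 cm, Ī = 0.04909 cm⁴.
Hole 4 (subtracted): ⌀1, A = 0.7854 cm², x = 14 cm, Ī = 0.04909 cm⁴.
By symmetry the centroid is at mid-width, x̄ = 8.75 cm.
Transfer each piece to the centroidal y-axis using Ī + A·d² with d = x − 8.75:
  plate: d = 0 cm → contributes +1 340 cm⁴
  hole 1: d = -5.25 cm → contributes −21.7 cm⁴
  hole 2: d = -1.75 cm → contributes −2.454 cm⁴
  hole 3: d = 1.75 cm → contributes −2.454 cm⁴
  hole 4: d = 5.25 cm → contributes −21.7 cm⁴
Total I = 1 292 cm⁴.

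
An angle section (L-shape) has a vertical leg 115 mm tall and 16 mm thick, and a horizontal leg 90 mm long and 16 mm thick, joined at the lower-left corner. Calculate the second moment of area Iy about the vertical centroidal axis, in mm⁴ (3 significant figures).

Decompose the section into non-overlapping parts with the origin at the bottom-left of its bounding rectangle.
Vertical leg: 16 × 115, A = 1 840 mm², x = 8 mm, Ī = 39 253 mm⁴.
Horizontal leg (remainder): 74 × 16, A = 1 184 mm², x = 53 mm, Ī = 540 299 mm⁴.
Centroid: x̄ = ΣA·x / ΣA = 25.619 mm.
Transfer each piece to the vertical centroidal axis using Ī + A·d² with d = x − 25.619:
  vertical leg: d = -17.619 mm → contributes +610 446 mm⁴
  horizontal leg (remainder): d = 27.381 mm → contributes +1 427 963 mm⁴
Total I = 2 038 409 mm⁴.

Iy ≈ 2.04 × 10⁶ mm⁴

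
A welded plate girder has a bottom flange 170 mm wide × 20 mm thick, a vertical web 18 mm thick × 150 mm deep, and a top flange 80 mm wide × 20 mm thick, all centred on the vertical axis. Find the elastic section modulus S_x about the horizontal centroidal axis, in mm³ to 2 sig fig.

S_x ≈ 3.3 × 10⁵ mm³

Decompose the section into non-overlapping parts with the origin at the bottom-left of its bounding rectangle.
Bottom plate: 170 × 20, A = 3 400 mm², y = 10 mm, Ī = 113 333 mm⁴.
Web plate: 18 × 150, A = 2 700 mm², y = 95 mm, Ī = 5 062 500 mm⁴.
Top plate: 80 × 20, A = 1 600 mm², y = 180 mm, Ī = 53 333 mm⁴.
Centroid: ȳ = ΣA·y / ΣA = 75.13 mm.
Transfer each piece to the horizontal centroidal axis using Ī + A·d² with d = y − 75.13:
  bottom plate: d = -65.13 mm → contributes +14 535 793 mm⁴
  web plate: d = 19.87 mm → contributes +6 128 520 mm⁴
  top plate: d = 104.9 mm → contributes +17 649 724 mm⁴
Total I = 38 314 037 mm⁴.
Extreme fibre distance c = 114.9 mm; S = I/c = 333 542 mm³.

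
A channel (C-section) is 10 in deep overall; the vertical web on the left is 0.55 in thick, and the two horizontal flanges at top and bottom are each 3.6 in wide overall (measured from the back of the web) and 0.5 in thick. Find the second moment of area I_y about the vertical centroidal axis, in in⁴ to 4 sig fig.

I_y ≈ 8.860 in⁴

Split into non-overlapping primitives; take the origin at the lower-left of the bounding box.
Web: 0.55 × 10, A = 5.5 in², x = 0.275 in, Ī = 0.138646 in⁴.
Top flange (beyond web): 3.05 × 0.5, A = 1.525 in², x = 2.075 in, Ī = 1.18219 in⁴.
Bottom flange (beyond web): 3.05 × 0.5, A = 1.525 in², x = 2.075 in, Ī = 1.18219 in⁴.
Centroid: x̄ = ΣA·x / ΣA = 0.917105 in.
Transfer each piece to the vertical centroidal axis using Ī + A·d² with d = x − 0.917105:
  web: d = -0.642105 in → contributes +2.40629 in⁴
  top flange (beyond web): d = 1.15789 in → contributes +3.22679 in⁴
  bottom flange (beyond web): d = 1.15789 in → contributes +3.22679 in⁴
Total I = 8.85987 in⁴.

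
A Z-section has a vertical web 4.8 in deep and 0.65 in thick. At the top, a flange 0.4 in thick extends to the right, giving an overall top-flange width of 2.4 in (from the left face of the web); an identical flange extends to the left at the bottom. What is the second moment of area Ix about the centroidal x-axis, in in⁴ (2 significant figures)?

Decompose the section into non-overlapping parts with the origin at the bottom-left of its bounding rectangle.
Web: 0.65 × 4.8, A = 3.12 in², y = 2.4 in, Ī = 5.99 in⁴.
Top flange (beyond web): 1.75 × 0.4, A = 0.7 in², y = 4.6 in, Ī = 0.009333 in⁴.
Bottom flange (beyond web): 1.75 × 0.4, A = 0.7 in², y = 0.2 in, Ī = 0.009333 in⁴.
Centroid: ȳ = ΣA·y / ΣA = 2.4 in.
Transfer each piece to the centroidal x-axis using Ī + A·d² with d = y − 2.4:
  web: d = 0 in → contributes +5.99 in⁴
  top flange (beyond web): d = 2.2 in → contributes +3.397 in⁴
  bottom flange (beyond web): d = -2.2 in → contributes +3.397 in⁴
Total I = 12.79 in⁴.

Ix ≈ 13 in⁴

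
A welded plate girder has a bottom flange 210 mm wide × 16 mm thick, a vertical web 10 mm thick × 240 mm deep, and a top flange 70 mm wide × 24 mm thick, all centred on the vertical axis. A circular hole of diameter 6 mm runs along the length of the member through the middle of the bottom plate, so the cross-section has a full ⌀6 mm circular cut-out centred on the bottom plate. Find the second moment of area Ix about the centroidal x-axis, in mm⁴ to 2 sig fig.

Ix ≈ 9.0 × 10⁷ mm⁴

Decompose the section into non-overlapping parts with the origin at the bottom-left of its bounding rectangle.
Bottom plate: 210 × 16, A = 3 360 mm², y = 8 mm, Ī = 71 680 mm⁴.
Web plate: 10 × 240, A = 2 400 mm², y = 136 mm, Ī = 11 520 000 mm⁴.
Top plate: 70 × 24, A = 1 680 mm², y = 268 mm, Ī = 80 640 mm⁴.
Hole (subtracted): ⌀6, A = 28.27 mm², y = 8 mm, Ī = 63.62 mm⁴.
Centroid: ȳ = ΣA·y / ΣA = 108.4 mm.
Transfer each piece to the centroidal x-axis using Ī + A·d² with d = y − 108.4:
  bottom plate: d = -100.4 mm → contributes +33 928 524 mm⁴
  web plate: d = 27.62 mm → contributes +13 350 678 mm⁴
  top plate: d = 159.6 mm → contributes +42 883 800 mm⁴
  hole: d = -100.4 mm → contributes −284 968 mm⁴
Total I = 89 878 034 mm⁴.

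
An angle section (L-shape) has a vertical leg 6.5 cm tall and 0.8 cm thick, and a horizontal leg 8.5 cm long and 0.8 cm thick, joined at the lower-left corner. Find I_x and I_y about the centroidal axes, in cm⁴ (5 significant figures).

I_x ≈ 41.540 cm⁴, I_y ≈ 81.644 cm⁴

Break the section into simple shapes (no overlaps), measuring from the bottom-left corner of the bounding box.
Vertical leg: 0.8 × 6.5, A = 5.2 cm², y = 3.25 cm, Ī = 18.30833 cm⁴.
Horizontal leg (remainder): 7.7 × 0.8, A = 6.16 cm², y = 0.4 cm, Ī = 0.3285333 cm⁴.
Centroid: ȳ = ΣA·y / ΣA = 1.704577 cm.
Transfer each piece to the centroidal x-axis using Ī + A·d² with d = y − 1.704577:
  vertical leg: d = 1.545423 cm → contributes +30.72765 cm⁴
  horizontal leg (remainder): d = -1.304577 cm → contributes +10.81238 cm⁴
Total I = 41.54003 cm⁴.
For the y-axis: x̄ = 2.704577 cm.
Repeating about the centroidal y-axis gives I_y = 81.64403 cm⁴.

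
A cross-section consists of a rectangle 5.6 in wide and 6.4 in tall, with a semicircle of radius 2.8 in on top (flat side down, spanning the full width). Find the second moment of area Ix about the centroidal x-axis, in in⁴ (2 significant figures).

Ix ≈ 310 in⁴

Treat the section as a set of non-overlapping primitives; coordinates are from the bounding-box lower-left.
Rectangular body: 5.6 × 6.4, A = 35.84 in², y = 3.2 in, Ī = 122.3 in⁴.
Semicircular cap: semicircle r = 2.8, A = 12.32 in², y = 7.588 in, Ī = 6.746 in⁴.
Centroid: ȳ = ΣA·y / ΣA = 4.322 in.
Transfer each piece to the centroidal x-axis using Ī + A·d² with d = y − 4.322:
  rectangular body: d = -1.122 in → contributes +167.5 in⁴
  semicircular cap: d = 3.266 in → contributes +138.1 in⁴
Total I = 305.6 in⁴.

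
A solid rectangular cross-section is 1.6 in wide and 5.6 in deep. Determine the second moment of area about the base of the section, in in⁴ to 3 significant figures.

I_base ≈ 93.7 in⁴

The section: 1.6 × 5.6, A = 8.96 in², y = 2.8 in, Ī = 23.415 in⁴.
Transfer it to a horizontal axis along the bottom face using Ī + A·d² with d = y − 0:
  the section: d = 2.8 in → contributes +93.662 in⁴
Total I = 93.662 in⁴.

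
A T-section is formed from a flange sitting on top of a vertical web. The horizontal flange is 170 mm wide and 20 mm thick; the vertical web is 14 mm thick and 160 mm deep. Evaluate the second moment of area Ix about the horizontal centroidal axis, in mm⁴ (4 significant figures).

Treat the section as a set of non-overlapping primitives; coordinates are from the bounding-box lower-left.
Flange: 170 × 20, A = 3 400 mm², y = 170 mm, Ī = 113 333 mm⁴.
Web: 14 × 160, A = 2 240 mm², y = 80 mm, Ī = 4 778 667 mm⁴.
Centroid: ȳ = ΣA·y / ΣA = 134.255 mm.
Transfer each piece to the horizontal centroidal axis using Ī + A·d² with d = y − 134.255:
  flange: d = 35.7447 mm → contributes +4 457 453 mm⁴
  web: d = -54.2553 mm → contributes +11 372 419 mm⁴
Total I = 15 829 872 mm⁴.

Ix ≈ 1.583 × 10⁷ mm⁴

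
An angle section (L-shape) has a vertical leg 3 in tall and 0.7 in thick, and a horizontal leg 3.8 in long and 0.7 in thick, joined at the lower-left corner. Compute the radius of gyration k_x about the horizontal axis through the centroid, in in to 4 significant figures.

k_x ≈ 0.8486 in

Split into non-overlapping primitives; take the origin at the lower-left of the bounding box.
Vertical leg: 0.7 × 3, A = 2.1 in², y = 1.5 in, Ī = 1.575 in⁴.
Horizontal leg (remainder): 3.1 × 0.7, A = 2.17 in², y = 0.35 in, Ī = 0.0886083 in⁴.
Centroid: ȳ = ΣA·y / ΣA = 0.915574 in.
Transfer each piece to the horizontal axis through the centroid using Ī + A·d² with d = y − 0.915574:
  vertical leg: d = 0.584426 in → contributes +2.29226 in⁴
  horizontal leg (remainder): d = -0.565574 in → contributes +0.782734 in⁴
Total I = 3.075 in⁴.
Radius of gyration: k = √(I/A) = √(3.075 / 4.27) = 0.848611 in.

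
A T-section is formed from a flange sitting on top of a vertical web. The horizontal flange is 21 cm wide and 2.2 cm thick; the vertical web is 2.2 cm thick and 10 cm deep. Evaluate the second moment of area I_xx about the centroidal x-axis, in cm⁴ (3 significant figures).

I_xx ≈ 757 cm⁴

Split into non-overlapping primitives; take the origin at the lower-left of the bounding box.
Flange: 21 × 2.2, A = 46.2 cm², y = 11.1 cm, Ī = 18.634 cm⁴.
Web: 2.2 × 10, A = 22 cm², y = 5 cm, Ī = 183.33 cm⁴.
Centroid: ȳ = ΣA·y / ΣA = 9.1323 cm.
Transfer each piece to the centroidal x-axis using Ī + A·d² with d = y − 9.1323:
  flange: d = 1.9677 cm → contributes +197.52 cm⁴
  web: d = -4.1323 cm → contributes +559 cm⁴
Total I = 756.52 cm⁴.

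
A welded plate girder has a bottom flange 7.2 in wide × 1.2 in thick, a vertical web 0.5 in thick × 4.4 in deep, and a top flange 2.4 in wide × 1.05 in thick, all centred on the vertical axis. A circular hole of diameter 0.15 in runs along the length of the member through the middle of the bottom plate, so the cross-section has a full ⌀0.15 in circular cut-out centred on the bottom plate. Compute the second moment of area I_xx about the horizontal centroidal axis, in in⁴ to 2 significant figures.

Break the section into simple shapes (no overlaps), measuring from the bottom-left corner of the bounding box.
Bottom plate: 7.2 × 1.2, A = 8.64 in², y = 0.6 in, Ī = 1.037 in⁴.
Web plate: 0.5 × 4.4, A = 2.2 in², y = 3.4 in, Ī = 3.549 in⁴.
Top plate: 2.4 × 1.05, A = 2.52 in², y = 6.125 in, Ī = 0.2315 in⁴.
Hole (subtracted): ⌀0.15, A = 0.01767 in², y = 0.6 in, Ī = 0.00002485 in⁴.
Centroid: ȳ = ΣA·y / ΣA = 2.105 in.
Transfer each piece to the horizontal centroidal axis using Ī + A·d² with d = y − 2.105:
  bottom plate: d = -1.505 in → contributes +20.61 in⁴
  web plate: d = 1.295 in → contributes +7.238 in⁴
  top plate: d = 4.02 in → contributes +40.95 in⁴
  hole: d = -1.505 in → contributes −0.04006 in⁴
Total I = 68.76 in⁴.

I_xx ≈ 69 in⁴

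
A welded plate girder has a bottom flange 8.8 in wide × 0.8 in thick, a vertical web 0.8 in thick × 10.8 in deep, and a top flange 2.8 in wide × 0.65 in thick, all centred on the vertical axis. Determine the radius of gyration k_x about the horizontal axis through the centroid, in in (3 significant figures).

k_x ≈ 4.33 in

Treat the section as a set of non-overlapping primitives; coordinates are from the bounding-box lower-left.
Bottom plate: 8.8 × 0.8, A = 7.04 in², y = 0.4 in, Ī = 0.37547 in⁴.
Web plate: 0.8 × 10.8, A = 8.64 in², y = 6.2 in, Ī = 83.981 in⁴.
Top plate: 2.8 × 0.65, A = 1.82 in², y = 11.925 in, Ī = 0.064079 in⁴.
Centroid: ȳ = ΣA·y / ΣA = 4.4621 in.
Transfer each piece to the horizontal axis through the centroid using Ī + A·d² with d = y − 4.4621:
  bottom plate: d = -4.0621 in → contributes +116.54 in⁴
  web plate: d = 1.7379 in → contributes +110.07 in⁴
  top plate: d = 7.4629 in → contributes +101.43 in⁴
Total I = 328.05 in⁴.
Radius of gyration: k = √(I/A) = √(328.05 / 17.5) = 4.3296 in.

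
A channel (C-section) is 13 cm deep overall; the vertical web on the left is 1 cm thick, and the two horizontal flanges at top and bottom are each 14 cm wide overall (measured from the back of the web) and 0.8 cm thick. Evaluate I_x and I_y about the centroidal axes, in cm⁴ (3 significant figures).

I_x ≈ 958 cm⁴, I_y ≈ 686 cm⁴

Split into non-overlapping primitives; take the origin at the lower-left of the bounding box.
Web: 1 × 13, A = 13 cm², y = 6.5 cm, Ī = 183.08 cm⁴.
Top flange (beyond web): 13 × 0.8, A = 10.4 cm², y = 12.6 cm, Ī = 0.55467 cm⁴.
Bottom flange (beyond web): 13 × 0.8, A = 10.4 cm², y = 0.4 cm, Ī = 0.55467 cm⁴.
By symmetry the centroid is at mid-height, ȳ = 6.5 cm.
Transfer each piece to the centroidal x-axis using Ī + A·d² with d = y − 6.5:
  web: d = 0 cm → contributes +183.08 cm⁴
  top flange (beyond web): d = 6.1 cm → contributes +387.54 cm⁴
  bottom flange (beyond web): d = -6.1 cm → contributes +387.54 cm⁴
Total I = 958.16 cm⁴.
For the y-axis: x̄ = 4.8077 cm.
Repeating about the centroidal y-axis gives I_y = 686.02 cm⁴.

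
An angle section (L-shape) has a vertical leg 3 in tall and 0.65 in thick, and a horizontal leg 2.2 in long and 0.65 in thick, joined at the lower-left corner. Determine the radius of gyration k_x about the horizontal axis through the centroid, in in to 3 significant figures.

k_x ≈ 0.904 in

Split into non-overlapping primitives; take the origin at the lower-left of the bounding box.
Vertical leg: 0.65 × 3, A = 1.95 in², y = 1.5 in, Ī = 1.4625 in⁴.
Horizontal leg (remainder): 1.55 × 0.65, A = 1.0075 in², y = 0.325 in, Ī = 0.035472 in⁴.
Centroid: ȳ = ΣA·y / ΣA = 1.0997 in.
Transfer each piece to the horizontal axis through the centroid using Ī + A·d² with d = y − 1.0997:
  vertical leg: d = 0.40027 in → contributes +1.7749 in⁴
  horizontal leg (remainder): d = -0.77473 in → contributes +0.64017 in⁴
Total I = 2.4151 in⁴.
Radius of gyration: k = √(I/A) = √(2.4151 / 2.9575) = 0.90366 in.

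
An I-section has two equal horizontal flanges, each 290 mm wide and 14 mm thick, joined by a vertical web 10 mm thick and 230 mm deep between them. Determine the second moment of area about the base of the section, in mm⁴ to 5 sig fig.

Treat the section as a set of non-overlapping primitives; coordinates are from the bounding-box lower-left.
Bottom flange: 290 × 14, A = 4 060 mm², y = 7 mm, Ī = 66313.33 mm⁴.
Web: 10 × 230, A = 2 300 mm², y = 129 mm, Ī = 10 139 167 mm⁴.
Top flange: 290 × 14, A = 4 060 mm², y = 251 mm, Ī = 66313.33 mm⁴.
Transfer each piece to the bottom edge using Ī + A·d² with d = y − 0:
  bottom flange: d = 7 mm → contributes +265253.3 mm⁴
  web: d = 129 mm → contributes +48 413 467 mm⁴
  top flange: d = 251 mm → contributes +255 850 373 mm⁴
Total I = 304 529 093 mm⁴.

I_base ≈ 3.0453 × 10⁸ mm⁴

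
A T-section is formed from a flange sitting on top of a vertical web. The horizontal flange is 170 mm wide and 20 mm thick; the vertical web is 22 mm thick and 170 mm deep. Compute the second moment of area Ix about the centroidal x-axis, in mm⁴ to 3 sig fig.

Ix ≈ 2.52 × 10⁷ mm⁴

Split into non-overlapping primitives; take the origin at the lower-left of the bounding box.
Flange: 170 × 20, A = 3 400 mm², y = 180 mm, Ī = 113 333 mm⁴.
Web: 22 × 170, A = 3 740 mm², y = 85 mm, Ī = 9 007 167 mm⁴.
Centroid: ȳ = ΣA·y / ΣA = 130.24 mm.
Transfer each piece to the centroidal x-axis using Ī + A·d² with d = y − 130.24:
  flange: d = 49.762 mm → contributes +8 532 574 mm⁴
  web: d = -45.238 mm → contributes +16 661 022 mm⁴
Total I = 25 193 595 mm⁴.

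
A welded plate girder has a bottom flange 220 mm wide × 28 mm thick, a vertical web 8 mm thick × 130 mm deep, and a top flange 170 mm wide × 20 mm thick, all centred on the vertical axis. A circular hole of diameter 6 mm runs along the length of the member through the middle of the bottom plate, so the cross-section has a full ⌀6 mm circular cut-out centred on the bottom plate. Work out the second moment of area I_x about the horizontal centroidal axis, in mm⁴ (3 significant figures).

Split into non-overlapping primitives; take the origin at the lower-left of the bounding box.
Bottom plate: 220 × 28, A = 6 160 mm², y = 14 mm, Ī = 402 453 mm⁴.
Web plate: 8 × 130, A = 1 040 mm², y = 93 mm, Ī = 1 464 667 mm⁴.
Top plate: 170 × 20, A = 3 400 mm², y = 168 mm, Ī = 113 333 mm⁴.
Hole (subtracted): ⌀6, A = 28.274 mm², y = 14 mm, Ī = 63.617 mm⁴.
Centroid: ȳ = ΣA·y / ΣA = 71.3 mm.
Transfer each piece to the horizontal centroidal axis using Ī + A·d² with d = y − 71.3:
  bottom plate: d = -57.3 mm → contributes +20 627 528 mm⁴
  web plate: d = 21.7 mm → contributes +1 954 392 mm⁴
  top plate: d = 96.7 mm → contributes +31 906 352 mm⁴
  hole: d = -57.3 mm → contributes −92 896 mm⁴
Total I = 54 395 375 mm⁴.

I_x ≈ 5.44 × 10⁷ mm⁴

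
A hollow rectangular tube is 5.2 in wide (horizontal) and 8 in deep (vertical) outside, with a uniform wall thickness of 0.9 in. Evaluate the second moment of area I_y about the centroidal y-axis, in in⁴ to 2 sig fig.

Break the section into simple shapes (no overlaps), measuring from the bottom-left corner of the bounding box.
Outer rectangle: 5.2 × 8, A = 41.6 in², x = 2.6 in, Ī = 93.74 in⁴.
Inner void (subtracted): 3.4 × 6.2, A = 21.08 in², x = 2.6 in, Ī = 20.31 in⁴.
By symmetry the centroid is at mid-width, x̄ = 2.6 in.
All pieces are centred on the centroidal y-axis, so I = ΣĪ (holes subtracted) = 73.43 in⁴.

I_y ≈ 73 in⁴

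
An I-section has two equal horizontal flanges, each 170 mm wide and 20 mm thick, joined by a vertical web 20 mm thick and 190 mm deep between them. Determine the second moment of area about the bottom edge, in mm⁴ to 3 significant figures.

I_base ≈ 2.27 × 10⁸ mm⁴

Split into non-overlapping primitives; take the origin at the lower-left of the bounding box.
Bottom flange: 170 × 20, A = 3 400 mm², y = 10 mm, Ī = 113 333 mm⁴.
Web: 20 × 190, A = 3 800 mm², y = 115 mm, Ī = 11 431 667 mm⁴.
Top flange: 170 × 20, A = 3 400 mm², y = 220 mm, Ī = 113 333 mm⁴.
Transfer each piece to a horizontal axis along the bottom face using Ī + A·d² with d = y − 0:
  bottom flange: d = 10 mm → contributes +453 333 mm⁴
  web: d = 115 mm → contributes +61 686 667 mm⁴
  top flange: d = 220 mm → contributes +164 673 333 mm⁴
Total I = 226 813 333 mm⁴.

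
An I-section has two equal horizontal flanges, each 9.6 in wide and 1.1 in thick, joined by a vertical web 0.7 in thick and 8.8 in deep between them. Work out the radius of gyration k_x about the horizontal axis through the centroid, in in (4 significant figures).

Split into non-overlapping primitives; take the origin at the lower-left of the bounding box.
Bottom flange: 9.6 × 1.1, A = 10.56 in², y = 0.55 in, Ī = 1.0648 in⁴.
Web: 0.7 × 8.8, A = 6.16 in², y = 5.5 in, Ī = 39.7525 in⁴.
Top flange: 9.6 × 1.1, A = 10.56 in², y = 10.45 in, Ī = 1.0648 in⁴.
By symmetry the centroid is at mid-height, ȳ = 5.5 in.
Transfer each piece to the horizontal axis through the centroid using Ī + A·d² with d = y − 5.5:
  bottom flange: d = -4.95 in → contributes +259.811 in⁴
  web: d = 0 in → contributes +39.7525 in⁴
  top flange: d = 4.95 in → contributes +259.811 in⁴
Total I = 559.375 in⁴.
Radius of gyration: k = √(I/A) = √(559.375 / 27.28) = 4.52824 in.

k_x ≈ 4.528 in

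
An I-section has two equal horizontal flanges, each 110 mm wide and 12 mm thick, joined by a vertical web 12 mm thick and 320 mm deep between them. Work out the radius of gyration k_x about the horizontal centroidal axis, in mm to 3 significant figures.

Split into non-overlapping primitives; take the origin at the lower-left of the bounding box.
Bottom flange: 110 × 12, A = 1 320 mm², y = 6 mm, Ī = 15 840 mm⁴.
Web: 12 × 320, A = 3 840 mm², y = 172 mm, Ī = 32 768 000 mm⁴.
Top flange: 110 × 12, A = 1 320 mm², y = 338 mm, Ī = 15 840 mm⁴.
By symmetry the centroid is at mid-height, ȳ = 172 mm.
Transfer each piece to the horizontal centroidal axis using Ī + A·d² with d = y − 172:
  bottom flange: d = -166 mm → contributes +36 389 760 mm⁴
  web: d = 0 mm → contributes +32 768 000 mm⁴
  top flange: d = 166 mm → contributes +36 389 760 mm⁴
Total I = 105 547 520 mm⁴.
Radius of gyration: k = √(I/A) = √(105 547 520 / 6 480) = 127.63 mm.

k_x ≈ 128 mm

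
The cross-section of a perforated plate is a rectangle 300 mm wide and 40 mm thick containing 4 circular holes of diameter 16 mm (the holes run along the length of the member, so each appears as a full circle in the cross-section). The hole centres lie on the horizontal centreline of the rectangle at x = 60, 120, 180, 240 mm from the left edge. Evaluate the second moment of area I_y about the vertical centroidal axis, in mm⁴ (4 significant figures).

Treat the section as a set of non-overlapping primitives; coordinates are from the bounding-box lower-left.
Plate: 300 × 40, A = 12 000 mm², x = 150 mm, Ī = 90 000 000 mm⁴.
Hole 1 (subtracted): ⌀16, A = 201.062 mm², x = 60 mm, Ī = 3216.99 mm⁴.
Hole 2 (subtracted): ⌀16, A = 201.062 mm², x = 120 mm, Ī = 3216.99 mm⁴.
Hole 3 (subtracted): ⌀16, A = 201.062 mm², x = 180 mm, Ī = 3216.99 mm⁴.
Hole 4 (subtracted): ⌀16, A = 201.062 mm², x = 240 mm, Ī = 3216.99 mm⁴.
By symmetry the centroid is at mid-width, x̄ = 150 mm.
Transfer each piece to the vertical centroidal axis using Ī + A·d² with d = x − 150:
  plate: d = 0 mm → contributes +90 000 000 mm⁴
  hole 1: d = -90 mm → contributes −1 631 819 mm⁴
  hole 2: d = -30 mm → contributes −184 173 mm⁴
  hole 3: d = 30 mm → contributes −184 173 mm⁴
  hole 4: d = 90 mm → contributes −1 631 819 mm⁴
Total I = 86 368 017 mm⁴.

I_y ≈ 8.637 × 10⁷ mm⁴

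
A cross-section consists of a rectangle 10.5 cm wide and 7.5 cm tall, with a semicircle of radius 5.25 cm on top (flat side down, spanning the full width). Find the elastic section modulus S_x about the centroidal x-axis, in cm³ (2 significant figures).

Treat the section as a set of non-overlapping primitives; coordinates are from the bounding-box lower-left.
Rectangular body: 10.5 × 7.5, A = 78.75 cm², y = 3.75 cm, Ī = 369.1 cm⁴.
Semicircular cap: semicircle r = 5.25, A = 43.3 cm², y = 9.728 cm, Ī = 83.38 cm⁴.
Centroid: ȳ = ΣA·y / ΣA = 5.871 cm.
Transfer each piece to the centroidal x-axis using Ī + A·d² with d = y − 5.871:
  rectangular body: d = -2.121 cm → contributes +723.3 cm⁴
  semicircular cap: d = 3.857 cm → contributes +727.6 cm⁴
Total I = 1 451 cm⁴.
Extreme fibre distance c = 6.879 cm; S = I/c = 210.9 cm³.

S_x ≈ 210 cm³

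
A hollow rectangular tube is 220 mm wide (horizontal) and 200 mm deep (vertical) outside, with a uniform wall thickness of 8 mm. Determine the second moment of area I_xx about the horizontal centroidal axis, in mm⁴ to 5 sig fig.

I_xx ≈ 4.0765 × 10⁷ mm⁴

Break the section into simple shapes (no overlaps), measuring from the bottom-left corner of the bounding box.
Outer rectangle: 220 × 200, A = 44 000 mm², y = 100 mm, Ī = 146 666 667 mm⁴.
Inner void (subtracted): 204 × 184, A = 37 536 mm², y = 100 mm, Ī = 105 901 568 mm⁴.
By symmetry the centroid is at mid-height, ȳ = 100 mm.
All pieces are centred on the horizontal centroidal axis, so I = ΣĪ (holes subtracted) = 40 765 099 mm⁴.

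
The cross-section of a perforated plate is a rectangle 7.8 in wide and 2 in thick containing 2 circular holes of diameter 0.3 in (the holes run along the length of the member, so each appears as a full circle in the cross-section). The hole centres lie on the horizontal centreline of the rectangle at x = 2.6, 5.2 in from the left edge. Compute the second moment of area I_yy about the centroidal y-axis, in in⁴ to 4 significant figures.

I_yy ≈ 78.85 in⁴

Decompose the section into non-overlapping parts with the origin at the bottom-left of its bounding rectangle.
Plate: 7.8 × 2, A = 15.6 in², x = 3.9 in, Ī = 79.092 in⁴.
Hole 1 (subtracted): ⌀0.3, A = 0.0706858 in², x = 2.6 in, Ī = 0.000397608 in⁴.
Hole 2 (subtracted): ⌀0.3, A = 0.0706858 in², x = 5.2 in, Ī = 0.000397608 in⁴.
By symmetry the centroid is at mid-width, x̄ = 3.9 in.
Transfer each piece to the centroidal y-axis using Ī + A·d² with d = x − 3.9:
  plate: d = 0 in → contributes +79.092 in⁴
  hole 1: d = -1.3 in → contributes −0.119857 in⁴
  hole 2: d = 1.3 in → contributes −0.119857 in⁴
Total I = 78.8523 in⁴.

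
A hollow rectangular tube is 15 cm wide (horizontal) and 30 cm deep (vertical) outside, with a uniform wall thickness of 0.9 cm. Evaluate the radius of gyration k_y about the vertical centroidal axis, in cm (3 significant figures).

Break the section into simple shapes (no overlaps), measuring from the bottom-left corner of the bounding box.
Outer rectangle: 15 × 30, A = 450 cm², x = 7.5 cm, Ī = 8437.5 cm⁴.
Inner void (subtracted): 13.2 × 28.2, A = 372.24 cm², x = 7.5 cm, Ī = 5404.9 cm⁴.
By symmetry the centroid is at mid-width, x̄ = 7.5 cm.
All pieces are centred on the vertical centroidal axis, so I = ΣĪ (holes subtracted) = 3032.6 cm⁴.
Radius of gyration: k = √(I/A) = √(3032.6 / 77.76) = 6.2449 cm.

k_y ≈ 6.24 cm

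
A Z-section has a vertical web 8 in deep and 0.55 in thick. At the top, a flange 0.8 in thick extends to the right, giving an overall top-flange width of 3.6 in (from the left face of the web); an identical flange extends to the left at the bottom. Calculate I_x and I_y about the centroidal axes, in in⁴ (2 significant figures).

I_x ≈ 87 in⁴, I_y ≈ 20 in⁴

Treat the section as a set of non-overlapping primitives; coordinates are from the bounding-box lower-left.
Web: 0.55 × 8, A = 4.4 in², y = 4 in, Ī = 23.47 in⁴.
Top flange (beyond web): 3.05 × 0.8, A = 2.44 in², y = 7.6 in, Ī = 0.1301 in⁴.
Bottom flange (beyond web): 3.05 × 0.8, A = 2.44 in², y = 0.4 in, Ī = 0.1301 in⁴.
Centroid: ȳ = ΣA·y / ΣA = 4 in.
Transfer each piece to the centroidal x-axis using Ī + A·d² with d = y − 4:
  web: d = 0 in → contributes +23.47 in⁴
  top flange (beyond web): d = 3.6 in → contributes +31.75 in⁴
  bottom flange (beyond web): d = -3.6 in → contributes +31.75 in⁴
Total I = 86.97 in⁴.
For the y-axis: x̄ = 3.325 in.
Repeating about the centroidal y-axis gives I_y = 19.71 in⁴.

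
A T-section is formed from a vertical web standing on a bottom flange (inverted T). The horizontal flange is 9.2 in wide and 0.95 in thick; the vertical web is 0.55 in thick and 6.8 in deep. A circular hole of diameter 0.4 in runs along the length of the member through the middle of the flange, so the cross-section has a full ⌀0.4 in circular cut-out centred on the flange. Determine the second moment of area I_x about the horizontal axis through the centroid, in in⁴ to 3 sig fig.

I_x ≈ 54.2 in⁴

Split into non-overlapping primitives; take the origin at the lower-left of the bounding box.
Flange: 9.2 × 0.95, A = 8.74 in², y = 0.475 in, Ī = 0.65732 in⁴.
Web: 0.55 × 6.8, A = 3.74 in², y = 4.35 in, Ī = 14.411 in⁴.
Hole (subtracted): ⌀0.4, A = 0.12566 in², y = 0.475 in, Ī = 0.0012566 in⁴.
Centroid: ȳ = ΣA·y / ΣA = 1.6481 in.
Transfer each piece to the horizontal axis through the centroid using Ī + A·d² with d = y − 1.6481:
  flange: d = -1.1731 in → contributes +12.684 in⁴
  web: d = 2.7019 in → contributes +41.715 in⁴
  hole: d = -1.1731 in → contributes −0.17418 in⁴
Total I = 54.225 in⁴.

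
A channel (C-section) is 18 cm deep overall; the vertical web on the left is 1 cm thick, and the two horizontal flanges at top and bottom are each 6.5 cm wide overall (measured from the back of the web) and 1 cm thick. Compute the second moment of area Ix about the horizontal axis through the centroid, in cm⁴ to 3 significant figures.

Treat the section as a set of non-overlapping primitives; coordinates are from the bounding-box lower-left.
Web: 1 × 18, A = 18 cm², y = 9 cm, Ī = 486 cm⁴.
Top flange (beyond web): 5.5 × 1, A = 5.5 cm², y = 17.5 cm, Ī = 0.45833 cm⁴.
Bottom flange (beyond web): 5.5 × 1, A = 5.5 cm², y = 0.5 cm, Ī = 0.45833 cm⁴.
By symmetry the centroid is at mid-height, ȳ = 9 cm.
Transfer each piece to the horizontal axis through the centroid using Ī + A·d² with d = y − 9:
  web: d = 0 cm → contributes +486 cm⁴
  top flange (beyond web): d = 8.5 cm → contributes +397.83 cm⁴
  bottom flange (beyond web): d = -8.5 cm → contributes +397.83 cm⁴
Total I = 1281.7 cm⁴.

Ix ≈ 1280 cm⁴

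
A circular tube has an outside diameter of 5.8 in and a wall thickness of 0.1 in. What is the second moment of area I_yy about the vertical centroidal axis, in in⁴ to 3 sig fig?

I_yy ≈ 7.27 in⁴

Decompose the section into non-overlapping parts with the origin at the bottom-left of its bounding rectangle.
Outer circle: ⌀5.8, A = 26.421 in², x = 2.9 in, Ī = 55.55 in⁴.
Bore (subtracted): ⌀5.6, A = 24.63 in², x = 2.9 in, Ī = 48.275 in⁴.
By symmetry the centroid is at mid-width, x̄ = 2.9 in.
All pieces are centred on the vertical centroidal axis, so I = ΣĪ (holes subtracted) = 7.2748 in⁴.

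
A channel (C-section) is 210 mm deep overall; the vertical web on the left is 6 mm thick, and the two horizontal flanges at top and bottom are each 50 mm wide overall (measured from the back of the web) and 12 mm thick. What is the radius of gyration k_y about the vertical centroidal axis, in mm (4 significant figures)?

k_y ≈ 15.17 mm

Break the section into simple shapes (no overlaps), measuring from the bottom-left corner of the bounding box.
Web: 6 × 210, A = 1 260 mm², x = 3 mm, Ī = 3 780 mm⁴.
Top flange (beyond web): 44 × 12, A = 528 mm², x = 28 mm, Ī = 85 184 mm⁴.
Bottom flange (beyond web): 44 × 12, A = 528 mm², x = 28 mm, Ī = 85 184 mm⁴.
Centroid: x̄ = ΣA·x / ΣA = 14.399 mm.
Transfer each piece to the vertical centroidal axis using Ī + A·d² with d = x − 14.399:
  web: d = -11.399 mm → contributes +167 500 mm⁴
  top flange (beyond web): d = 13.601 mm → contributes +182 858 mm⁴
  bottom flange (beyond web): d = 13.601 mm → contributes +182 858 mm⁴
Total I = 533 215 mm⁴.
Radius of gyration: k = √(I/A) = √(533 215 / 2 316) = 15.1734 mm.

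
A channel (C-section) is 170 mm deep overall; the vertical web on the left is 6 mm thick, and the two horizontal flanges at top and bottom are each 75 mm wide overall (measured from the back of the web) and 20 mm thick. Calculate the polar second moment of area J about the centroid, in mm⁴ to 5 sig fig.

Break the section into simple shapes (no overlaps), measuring from the bottom-left corner of the bounding box.
Web: 6 × 170, A = 1 020 mm², y = 85 mm, Ī = 2 456 500 mm⁴.
Top flange (beyond web): 69 × 20, A = 1 380 mm², y = 160 mm, Ī = 46 000 mm⁴.
Bottom flange (beyond web): 69 × 20, A = 1 380 mm², y = 10 mm, Ī = 46 000 mm⁴.
By symmetry the centroid is at mid-height, ȳ = 85 mm.
Transfer each piece to the centroidal x-axis using Ī + A·d² with d = y − 85:
  web: d = 0 mm → contributes +2 456 500 mm⁴
  top flange (beyond web): d = 75 mm → contributes +7 808 500 mm⁴
  bottom flange (beyond web): d = -75 mm → contributes +7 808 500 mm⁴
Total I = 18 073 500 mm⁴.
For the y-axis: x̄ = 30.38095 mm.
Repeating about the centroidal y-axis gives I_y = 2 145 411 mm⁴.
Polar second moment: J = I_x + I_y = 20 218 911 mm⁴.

J ≈ 2.0219 × 10⁷ mm⁴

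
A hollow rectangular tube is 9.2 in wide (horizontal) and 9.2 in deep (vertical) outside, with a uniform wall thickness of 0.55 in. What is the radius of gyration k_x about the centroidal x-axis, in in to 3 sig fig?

k_x ≈ 3.54 in

Split into non-overlapping primitives; take the origin at the lower-left of the bounding box.
Outer rectangle: 9.2 × 9.2, A = 84.64 in², y = 4.6 in, Ī = 596.99 in⁴.
Inner void (subtracted): 8.1 × 8.1, A = 65.61 in², y = 4.6 in, Ī = 358.72 in⁴.
By symmetry the centroid is at mid-height, ȳ = 4.6 in.
All pieces are centred on the centroidal x-axis, so I = ΣĪ (holes subtracted) = 238.27 in⁴.
Radius of gyration: k = √(I/A) = √(238.27 / 19.03) = 3.5385 in.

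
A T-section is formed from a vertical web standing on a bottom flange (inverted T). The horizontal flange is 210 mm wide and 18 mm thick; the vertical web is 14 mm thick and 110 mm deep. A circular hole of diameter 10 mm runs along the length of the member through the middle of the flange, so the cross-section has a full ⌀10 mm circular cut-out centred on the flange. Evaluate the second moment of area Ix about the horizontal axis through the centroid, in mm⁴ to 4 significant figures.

Split into non-overlapping primitives; take the origin at the lower-left of the bounding box.
Flange: 210 × 18, A = 3 780 mm², y = 9 mm, Ī = 102 060 mm⁴.
Web: 14 × 110, A = 1 540 mm², y = 73 mm, Ī = 1 552 833 mm⁴.
Hole (subtracted): ⌀10, A = 78.5398 mm², y = 9 mm, Ī = 490.874 mm⁴.
Centroid: ȳ = ΣA·y / ΣA = 27.8039 mm.
Transfer each piece to the horizontal axis through the centroid using Ī + A·d² with d = y − 27.8039:
  flange: d = -18.8039 mm → contributes +1 438 620 mm⁴
  web: d = 45.1961 mm → contributes +4 698 569 mm⁴
  hole: d = -18.8039 mm → contributes −28261.6 mm⁴
Total I = 6 108 928 mm⁴.

Ix ≈ 6.109 × 10⁶ mm⁴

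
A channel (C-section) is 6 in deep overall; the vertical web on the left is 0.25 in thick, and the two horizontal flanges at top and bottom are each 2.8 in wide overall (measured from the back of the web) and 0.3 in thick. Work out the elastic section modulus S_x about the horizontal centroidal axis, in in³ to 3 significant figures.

S_x ≈ 5.65 in³

Split into non-overlapping primitives; take the origin at the lower-left of the bounding box.
Web: 0.25 × 6, A = 1.5 in², y = 3 in, Ī = 4.5 in⁴.
Top flange (beyond web): 2.55 × 0.3, A = 0.765 in², y = 5.85 in, Ī = 0.0057375 in⁴.
Bottom flange (beyond web): 2.55 × 0.3, A = 0.765 in², y = 0.15 in, Ī = 0.0057375 in⁴.
By symmetry the centroid is at mid-height, ȳ = 3 in.
Transfer each piece to the horizontal centroidal axis using Ī + A·d² with d = y − 3:
  web: d = 0 in → contributes +4.5 in⁴
  top flange (beyond web): d = 2.85 in → contributes +6.2195 in⁴
  bottom flange (beyond web): d = -2.85 in → contributes +6.2195 in⁴
Total I = 16.939 in⁴.
Extreme fibre distance c = 3 in; S = I/c = 5.6463 in³.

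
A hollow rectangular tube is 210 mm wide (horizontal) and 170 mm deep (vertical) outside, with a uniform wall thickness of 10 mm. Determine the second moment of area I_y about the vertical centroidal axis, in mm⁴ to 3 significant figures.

Treat the section as a set of non-overlapping primitives; coordinates are from the bounding-box lower-left.
Outer rectangle: 210 × 170, A = 35 700 mm², x = 105 mm, Ī = 131 197 500 mm⁴.
Inner void (subtracted): 190 × 150, A = 28 500 mm², x = 105 mm, Ī = 85 737 500 mm⁴.
By symmetry the centroid is at mid-width, x̄ = 105 mm.
All pieces are centred on the vertical centroidal axis, so I = ΣĪ (holes subtracted) = 45 460 000 mm⁴.

I_y ≈ 4.55 × 10⁷ mm⁴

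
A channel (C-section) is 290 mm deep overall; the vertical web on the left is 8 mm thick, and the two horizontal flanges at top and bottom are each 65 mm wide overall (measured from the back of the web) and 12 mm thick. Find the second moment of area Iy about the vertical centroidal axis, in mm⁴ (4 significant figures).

Split into non-overlapping primitives; take the origin at the lower-left of the bounding box.
Web: 8 × 290, A = 2 320 mm², x = 4 mm, Ī = 12373.3 mm⁴.
Top flange (beyond web): 57 × 12, A = 684 mm², x = 36.5 mm, Ī = 185 193 mm⁴.
Bottom flange (beyond web): 57 × 12, A = 684 mm², x = 36.5 mm, Ī = 185 193 mm⁴.
Centroid: x̄ = ΣA·x / ΣA = 16.0553 mm.
Transfer each piece to the vertical centroidal axis using Ī + A·d² with d = x − 16.0553:
  web: d = -12.0553 mm → contributes +349 540 mm⁴
  top flange (beyond web): d = 20.4447 mm → contributes +471 095 mm⁴
  bottom flange (beyond web): d = 20.4447 mm → contributes +471 095 mm⁴
Total I = 1 291 730 mm⁴.

Iy ≈ 1.292 × 10⁶ mm⁴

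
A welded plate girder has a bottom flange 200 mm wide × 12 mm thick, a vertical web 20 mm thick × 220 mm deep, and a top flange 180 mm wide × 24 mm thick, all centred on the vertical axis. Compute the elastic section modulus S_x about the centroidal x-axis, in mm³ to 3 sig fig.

S_x ≈ 7.55 × 10⁵ mm³

Break the section into simple shapes (no overlaps), measuring from the bottom-left corner of the bounding box.
Bottom plate: 200 × 12, A = 2 400 mm², y = 6 mm, Ī = 28 800 mm⁴.
Web plate: 20 × 220, A = 4 400 mm², y = 122 mm, Ī = 17 746 667 mm⁴.
Top plate: 180 × 24, A = 4 320 mm², y = 244 mm, Ī = 207 360 mm⁴.
Centroid: ȳ = ΣA·y / ΣA = 144.36 mm.
Transfer each piece to the centroidal x-axis using Ī + A·d² with d = y − 144.36:
  bottom plate: d = -138.36 mm → contributes +45 972 984 mm⁴
  web plate: d = -22.36 mm → contributes +19 946 476 mm⁴
  top plate: d = 99.64 mm → contributes +43 097 128 mm⁴
Total I = 109 016 588 mm⁴.
Extreme fibre distance c = 144.36 mm; S = I/c = 755 173 mm³.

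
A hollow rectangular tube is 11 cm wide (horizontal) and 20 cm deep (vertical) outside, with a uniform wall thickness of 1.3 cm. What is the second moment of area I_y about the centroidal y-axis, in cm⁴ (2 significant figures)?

Break the section into simple shapes (no overlaps), measuring from the bottom-left corner of the bounding box.
Outer rectangle: 11 × 20, A = 220 cm², x = 5.5 cm, Ī = 2 218 cm⁴.
Inner void (subtracted): 8.4 × 17.4, A = 146.2 cm², x = 5.5 cm, Ī = 859.4 cm⁴.
By symmetry the centroid is at mid-width, x̄ = 5.5 cm.
All pieces are centred on the centroidal y-axis, so I = ΣĪ (holes subtracted) = 1 359 cm⁴.

I_y ≈ 1400 cm⁴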